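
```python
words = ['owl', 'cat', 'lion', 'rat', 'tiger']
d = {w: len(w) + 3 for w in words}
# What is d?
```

{'owl': 6, 'cat': 6, 'lion': 7, 'rat': 6, 'tiger': 8}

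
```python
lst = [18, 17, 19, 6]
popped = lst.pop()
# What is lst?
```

[18, 17, 19]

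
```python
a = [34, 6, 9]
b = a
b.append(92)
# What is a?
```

After line 1: a = [34, 6, 9]
After line 2 (b = a is an alias, same object): a = [34, 6, 9], b = [34, 6, 9]
After line 3 (b.append mutates the shared list): a = [34, 6, 9, 92], b = [34, 6, 9, 92]

[34, 6, 9, 92]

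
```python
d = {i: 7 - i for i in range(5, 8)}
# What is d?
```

{5: 2, 6: 1, 7: 0}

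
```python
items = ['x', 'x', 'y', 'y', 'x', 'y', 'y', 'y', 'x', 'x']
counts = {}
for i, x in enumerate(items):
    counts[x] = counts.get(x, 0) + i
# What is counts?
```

Initial: counts = {}, items = ['x', 'x', 'y', 'y', 'x', 'y', 'y', 'y', 'x', 'x']
i=0, x='x': counts = {'x': 0}
i=1, x='x': counts = {'x': 1}
i=2, x='y': counts = {'x': 1, 'y': 2}
i=3, x='y': counts = {'x': 1, 'y': 5}
i=4, x='x': counts = {'x': 5, 'y': 5}
i=5, x='y': counts = {'x': 5, 'y': 10}
i=6, x='y': counts = {'x': 5, 'y': 16}
i=7, x='y': counts = {'x': 5, 'y': 23}
i=8, x='x': counts = {'x': 13, 'y': 23}
i=9, x='x': counts = {'x': 22, 'y': 23}

{'x': 22, 'y': 23}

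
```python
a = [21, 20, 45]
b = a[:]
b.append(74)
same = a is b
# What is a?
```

After line 1: a = [21, 20, 45]
After line 2 (b = a[:] is a shallow copy, new object): a = [21, 20, 45], b = [21, 20, 45]
After line 3 (append only mutates b): a = [21, 20, 45], b = [21, 20, 45, 74]
After line 4 (same = a is b; different objects -> False): same = False

[21, 20, 45]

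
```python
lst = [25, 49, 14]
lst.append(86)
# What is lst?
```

[25, 49, 14, 86]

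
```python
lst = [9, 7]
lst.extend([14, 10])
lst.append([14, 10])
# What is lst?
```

After line 1: lst = [9, 7]
After line 2 (extend unpacks [14, 10]): lst = [9, 7, 14, 10]
After line 3 (append adds [14, 10] as single element): lst = [9, 7, 14, 10, [14, 10]]

[9, 7, 14, 10, [14, 10]]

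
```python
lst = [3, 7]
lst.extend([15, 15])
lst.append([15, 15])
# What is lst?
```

After line 1: lst = [3, 7]
After line 2 (extend unpacks [15, 15]): lst = [3, 7, 15, 15]
After line 3 (append adds [15, 15] as single element): lst = [3, 7, 15, 15, [15, 15]]

[3, 7, 15, 15, [15, 15]]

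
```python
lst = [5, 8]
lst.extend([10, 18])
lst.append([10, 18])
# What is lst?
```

After line 1: lst = [5, 8]
After line 2 (extend unpacks [10, 18]): lst = [5, 8, 10, 18]
After line 3 (append adds [10, 18] as single element): lst = [5, 8, 10, 18, [10, 18]]

[5, 8, 10, 18, [10, 18]]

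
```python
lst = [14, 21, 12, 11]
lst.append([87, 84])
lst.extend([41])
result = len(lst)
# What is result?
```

After line 1: lst = [14, 21, 12, 11]
After line 2 (append adds [87, 84] as single element): lst = [14, 21, 12, 11, [87, 84]]
After line 3 (extend unpacks [41], adds 41): lst = [14, 21, 12, 11, [87, 84], 41]
After line 4: result = len(lst) = 6

6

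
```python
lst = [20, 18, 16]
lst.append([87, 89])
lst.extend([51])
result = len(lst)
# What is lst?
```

After line 1: lst = [20, 18, 16]
After line 2 (append adds [87, 89] as single element): lst = [20, 18, 16, [87, 89]]
After line 3 (extend unpacks [51], adds 51): lst = [20, 18, 16, [87, 89], 51]
After line 4: result = len(lst) = 5

[20, 18, 16, [87, 89], 51]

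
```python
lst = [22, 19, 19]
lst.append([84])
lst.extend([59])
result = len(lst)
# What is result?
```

After line 1: lst = [22, 19, 19]
After line 2 (append adds [84] as single element): lst = [22, 19, 19, [84]]
After line 3 (extend unpacks [59], adds 59): lst = [22, 19, 19, [84], 59]
After line 4: result = len(lst) = 5

5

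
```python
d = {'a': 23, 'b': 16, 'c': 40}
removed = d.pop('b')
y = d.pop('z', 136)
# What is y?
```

After line 1: d = {'a': 23, 'b': 16, 'c': 40}
After line 2 (pop 'b' returns 16): d = {'a': 23, 'c': 40}, removed = 16
After line 3 (pop 'z' missing, returns default 136): d = {'a': 23, 'c': 40}, y = 136

136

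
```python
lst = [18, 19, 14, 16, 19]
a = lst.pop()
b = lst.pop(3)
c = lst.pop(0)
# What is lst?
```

After line 1: lst = [18, 19, 14, 16, 19]
After line 2 (pop() -> a = 19): lst = [18, 19, 14, 16]
After line 3 (pop(3) -> b = 16): lst = [18, 19, 14]
After line 4 (pop(0) -> c = 18): lst = [19, 14]

[19, 14]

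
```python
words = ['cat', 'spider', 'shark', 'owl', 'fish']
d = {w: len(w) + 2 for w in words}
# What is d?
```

{'cat': 5, 'spider': 8, 'shark': 7, 'owl': 5, 'fish': 6}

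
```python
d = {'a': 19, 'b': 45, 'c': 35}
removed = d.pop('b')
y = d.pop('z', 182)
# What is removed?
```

After line 1: d = {'a': 19, 'b': 45, 'c': 35}
After line 2 (pop 'b' returns 45): d = {'a': 19, 'c': 35}, removed = 45
After line 3 (pop 'z' missing, returns default 182): d = {'a': 19, 'c': 35}, y = 182

45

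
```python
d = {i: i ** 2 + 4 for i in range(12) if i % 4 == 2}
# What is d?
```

{2: 8, 6: 40, 10: 104}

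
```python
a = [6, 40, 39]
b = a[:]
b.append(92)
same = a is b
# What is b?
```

After line 1: a = [6, 40, 39]
After line 2 (b = a[:] is a shallow copy, new object): a = [6, 40, 39], b = [6, 40, 39]
After line 3 (append only mutates b): a = [6, 40, 39], b = [6, 40, 39, 92]
After line 4 (same = a is b; different objects -> False): same = False

[6, 40, 39, 92]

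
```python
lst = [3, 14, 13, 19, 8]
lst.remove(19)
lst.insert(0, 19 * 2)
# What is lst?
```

After line 1: lst = [3, 14, 13, 19, 8]
After line 2 (remove first 19): lst = [3, 14, 13, 8]
After line 3 (insert 38 at index 0): lst = [38, 3, 14, 13, 8]

[38, 3, 14, 13, 8]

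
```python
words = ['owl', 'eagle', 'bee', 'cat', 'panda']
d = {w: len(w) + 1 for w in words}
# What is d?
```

{'owl': 4, 'eagle': 6, 'bee': 4, 'cat': 4, 'panda': 6}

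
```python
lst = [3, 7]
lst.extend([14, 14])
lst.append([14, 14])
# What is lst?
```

After line 1: lst = [3, 7]
After line 2 (extend unpacks [14, 14]): lst = [3, 7, 14, 14]
After line 3 (append adds [14, 14] as single element): lst = [3, 7, 14, 14, [14, 14]]

[3, 7, 14, 14, [14, 14]]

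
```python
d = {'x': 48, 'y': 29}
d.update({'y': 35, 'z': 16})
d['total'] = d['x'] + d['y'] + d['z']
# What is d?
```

After line 1: d = {'x': 48, 'y': 29}
After line 2 (y overwritten, z added): d = {'x': 48, 'y': 35, 'z': 16}
After line 3 (total = 48 + 35 + 16 = 99): d = {'x': 48, 'y': 35, 'z': 16, 'total': 99}

{'x': 48, 'y': 35, 'z': 16, 'total': 99}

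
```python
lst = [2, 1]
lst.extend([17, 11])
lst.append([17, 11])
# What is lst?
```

After line 1: lst = [2, 1]
After line 2 (extend unpacks [17, 11]): lst = [2, 1, 17, 11]
After line 3 (append adds [17, 11] as single element): lst = [2, 1, 17, 11, [17, 11]]

[2, 1, 17, 11, [17, 11]]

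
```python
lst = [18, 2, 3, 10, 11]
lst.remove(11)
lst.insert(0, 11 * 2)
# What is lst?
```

After line 1: lst = [18, 2, 3, 10, 11]
After line 2 (remove first 11): lst = [18, 2, 3, 10]
After line 3 (insert 22 at index 0): lst = [22, 18, 2, 3, 10]

[22, 18, 2, 3, 10]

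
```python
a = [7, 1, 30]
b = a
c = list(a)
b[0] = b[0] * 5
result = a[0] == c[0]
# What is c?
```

After line 1: a = [7, 1, 30]
After line 2 (b = a, alias): a = [7, 1, 30], b = [7, 1, 30]
After line 3 (c = list(a) is a copy, new object): c = [7, 1, 30]
After line 4 (b[0] = 7 * 5 = 35; mutates shared a/b): a = b = [35, 1, 30], c = [7, 1, 30]
After line 5 (a[0] = 35, c[0] = 7; result = False)

[7, 1, 30]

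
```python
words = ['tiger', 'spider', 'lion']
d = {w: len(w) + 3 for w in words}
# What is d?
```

{'tiger': 8, 'spider': 9, 'lion': 7}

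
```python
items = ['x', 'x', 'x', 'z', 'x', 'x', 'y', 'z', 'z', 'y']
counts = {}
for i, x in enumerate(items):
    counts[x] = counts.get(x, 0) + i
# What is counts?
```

Initial: counts = {}, items = ['x', 'x', 'x', 'z', 'x', 'x', 'y', 'z', 'z', 'y']
i=0, x='x': counts = {'x': 0}
i=1, x='x': counts = {'x': 1}
i=2, x='x': counts = {'x': 3}
i=3, x='z': counts = {'x': 3, 'z': 3}
i=4, x='x': counts = {'x': 7, 'z': 3}
i=5, x='x': counts = {'x': 12, 'z': 3}
i=6, x='y': counts = {'x': 12, 'z': 3, 'y': 6}
i=7, x='z': counts = {'x': 12, 'z': 10, 'y': 6}
i=8, x='z': counts = {'x': 12, 'z': 18, 'y': 6}
i=9, x='y': counts = {'x': 12, 'z': 18, 'y': 15}

{'x': 12, 'z': 18, 'y': 15}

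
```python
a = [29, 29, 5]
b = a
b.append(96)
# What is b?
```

After line 1: a = [29, 29, 5]
After line 2 (b = a is an alias, same object): a = [29, 29, 5], b = [29, 29, 5]
After line 3 (b.append mutates the shared list): a = [29, 29, 5, 96], b = [29, 29, 5, 96]

[29, 29, 5, 96]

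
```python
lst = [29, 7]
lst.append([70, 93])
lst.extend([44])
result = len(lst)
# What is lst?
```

After line 1: lst = [29, 7]
After line 2 (append adds [70, 93] as single element): lst = [29, 7, [70, 93]]
After line 3 (extend unpacks [44], adds 44): lst = [29, 7, [70, 93], 44]
After line 4: result = len(lst) = 4

[29, 7, [70, 93], 44]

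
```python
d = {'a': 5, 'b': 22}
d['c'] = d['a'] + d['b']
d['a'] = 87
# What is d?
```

After line 1: d = {'a': 5, 'b': 22}
After line 2 (d['c'] = 5 + 22): d = {'a': 5, 'b': 22, 'c': 27}
After line 3: d = {'a': 87, 'b': 22, 'c': 27}

{'a': 87, 'b': 22, 'c': 27}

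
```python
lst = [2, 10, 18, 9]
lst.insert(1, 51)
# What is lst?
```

[2, 51, 10, 18, 9]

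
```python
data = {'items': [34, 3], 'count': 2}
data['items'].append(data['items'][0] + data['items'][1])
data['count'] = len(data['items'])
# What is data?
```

After line 1: data = {'items': [34, 3], 'count': 2}
After line 2 (append 34 + 3 = 37): data = {'items': [34, 3, 37], 'count': 2}
After line 3 (count = len(items) = 3): data = {'items': [34, 3, 37], 'count': 3}

{'items': [34, 3, 37], 'count': 3}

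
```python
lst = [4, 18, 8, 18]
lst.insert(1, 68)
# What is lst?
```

[4, 68, 18, 8, 18]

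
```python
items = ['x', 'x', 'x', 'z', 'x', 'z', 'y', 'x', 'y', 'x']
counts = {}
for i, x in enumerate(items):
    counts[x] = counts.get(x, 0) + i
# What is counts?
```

Initial: counts = {}, items = ['x', 'x', 'x', 'z', 'x', 'z', 'y', 'x', 'y', 'x']
i=0, x='x': counts = {'x': 0}
i=1, x='x': counts = {'x': 1}
i=2, x='x': counts = {'x': 3}
i=3, x='z': counts = {'x': 3, 'z': 3}
i=4, x='x': counts = {'x': 7, 'z': 3}
i=5, x='z': counts = {'x': 7, 'z': 8}
i=6, x='y': counts = {'x': 7, 'z': 8, 'y': 6}
i=7, x='x': counts = {'x': 14, 'z': 8, 'y': 6}
i=8, x='y': counts = {'x': 14, 'z': 8, 'y': 14}
i=9, x='x': counts = {'x': 23, 'z': 8, 'y': 14}

{'x': 23, 'z': 8, 'y': 14}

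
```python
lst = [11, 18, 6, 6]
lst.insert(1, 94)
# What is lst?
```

[11, 94, 18, 6, 6]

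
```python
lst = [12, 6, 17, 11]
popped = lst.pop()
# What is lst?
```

[12, 6, 17]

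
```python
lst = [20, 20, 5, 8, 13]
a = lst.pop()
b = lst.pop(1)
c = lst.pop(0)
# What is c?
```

After line 1: lst = [20, 20, 5, 8, 13]
After line 2 (pop() -> a = 13): lst = [20, 20, 5, 8]
After line 3 (pop(1) -> b = 20): lst = [20, 5, 8]
After line 4 (pop(0) -> c = 20): lst = [5, 8]

20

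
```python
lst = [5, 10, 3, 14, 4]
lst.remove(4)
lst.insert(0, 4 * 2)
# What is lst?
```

After line 1: lst = [5, 10, 3, 14, 4]
After line 2 (remove first 4): lst = [5, 10, 3, 14]
After line 3 (insert 8 at index 0): lst = [8, 5, 10, 3, 14]

[8, 5, 10, 3, 14]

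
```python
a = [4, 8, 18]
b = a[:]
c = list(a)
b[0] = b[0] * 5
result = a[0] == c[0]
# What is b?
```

After line 1: a = [4, 8, 18]
After line 2 (b = a[:], copy): a = [4, 8, 18], b = [4, 8, 18]
After line 3 (c = list(a) is a copy, new object): c = [4, 8, 18]
After line 4 (b[0] = 4 * 5 = 20; only b mutates (copy)): a = [4, 8, 18], b = [20, 8, 18], c = [4, 8, 18]
After line 5 (a[0] = 4, c[0] = 4; result = True)

[20, 8, 18]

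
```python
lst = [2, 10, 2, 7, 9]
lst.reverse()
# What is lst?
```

[9, 7, 2, 10, 2]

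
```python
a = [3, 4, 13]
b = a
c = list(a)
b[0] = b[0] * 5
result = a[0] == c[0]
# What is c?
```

After line 1: a = [3, 4, 13]
After line 2 (b = a, alias): a = [3, 4, 13], b = [3, 4, 13]
After line 3 (c = list(a) is a copy, new object): c = [3, 4, 13]
After line 4 (b[0] = 3 * 5 = 15; mutates shared a/b): a = b = [15, 4, 13], c = [3, 4, 13]
After line 5 (a[0] = 15, c[0] = 3; result = False)

[3, 4, 13]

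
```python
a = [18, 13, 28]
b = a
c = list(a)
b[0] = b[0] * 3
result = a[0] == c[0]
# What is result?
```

After line 1: a = [18, 13, 28]
After line 2 (b = a, alias): a = [18, 13, 28], b = [18, 13, 28]
After line 3 (c = list(a) is a copy, new object): c = [18, 13, 28]
After line 4 (b[0] = 18 * 3 = 54; mutates shared a/b): a = b = [54, 13, 28], c = [18, 13, 28]
After line 5 (a[0] = 54, c[0] = 18; result = False)

False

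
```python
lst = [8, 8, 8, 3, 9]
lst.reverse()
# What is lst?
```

[9, 3, 8, 8, 8]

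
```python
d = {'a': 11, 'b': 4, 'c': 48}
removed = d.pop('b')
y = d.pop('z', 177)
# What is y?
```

After line 1: d = {'a': 11, 'b': 4, 'c': 48}
After line 2 (pop 'b' returns 4): d = {'a': 11, 'c': 48}, removed = 4
After line 3 (pop 'z' missing, returns default 177): d = {'a': 11, 'c': 48}, y = 177

177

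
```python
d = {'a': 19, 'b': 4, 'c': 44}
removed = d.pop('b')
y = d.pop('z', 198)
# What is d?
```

After line 1: d = {'a': 19, 'b': 4, 'c': 44}
After line 2 (pop 'b' returns 4): d = {'a': 19, 'c': 44}, removed = 4
After line 3 (pop 'z' missing, returns default 198): d = {'a': 19, 'c': 44}, y = 198

{'a': 19, 'c': 44}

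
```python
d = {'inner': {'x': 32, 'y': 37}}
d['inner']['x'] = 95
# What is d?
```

After line 1: d = {'inner': {'x': 32, 'y': 37}}
After line 2 (inner x overwritten): d = {'inner': {'x': 95, 'y': 37}}

{'inner': {'x': 95, 'y': 37}}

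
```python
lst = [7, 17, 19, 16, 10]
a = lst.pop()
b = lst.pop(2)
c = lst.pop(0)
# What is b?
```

After line 1: lst = [7, 17, 19, 16, 10]
After line 2 (pop() -> a = 10): lst = [7, 17, 19, 16]
After line 3 (pop(2) -> b = 19): lst = [7, 17, 16]
After line 4 (pop(0) -> c = 7): lst = [17, 16]

19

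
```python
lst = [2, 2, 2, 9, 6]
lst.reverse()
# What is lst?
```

[6, 9, 2, 2, 2]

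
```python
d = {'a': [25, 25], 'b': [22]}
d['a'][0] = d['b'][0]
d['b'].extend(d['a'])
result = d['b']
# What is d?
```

After line 1: d = {'a': [25, 25], 'b': [22]}
After line 2 (a[0] = b[0] = 22): d = {'a': [22, 25], 'b': [22]}
After line 3 (b.extend(a) appends [22, 25]): d = {'a': [22, 25], 'b': [22, 22, 25]}
After line 4: result = d['b'] = [22, 22, 25]

{'a': [22, 25], 'b': [22, 22, 25]}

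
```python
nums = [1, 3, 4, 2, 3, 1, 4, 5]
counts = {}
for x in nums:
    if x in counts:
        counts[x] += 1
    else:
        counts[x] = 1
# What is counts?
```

Initial: counts = {}, nums = [1, 3, 4, 2, 3, 1, 4, 5]
See 1: counts = {1: 1}
See 3: counts = {1: 1, 3: 1}
See 4: counts = {1: 1, 3: 1, 4: 1}
See 2: counts = {1: 1, 3: 1, 4: 1, 2: 1}
See 3: counts = {1: 1, 3: 2, 4: 1, 2: 1}
See 1: counts = {1: 2, 3: 2, 4: 1, 2: 1}
See 4: counts = {1: 2, 3: 2, 4: 2, 2: 1}
See 5: counts = {1: 2, 3: 2, 4: 2, 2: 1, 5: 1}

{1: 2, 3: 2, 4: 2, 2: 1, 5: 1}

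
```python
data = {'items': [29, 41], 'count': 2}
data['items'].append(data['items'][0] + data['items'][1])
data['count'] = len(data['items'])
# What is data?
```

After line 1: data = {'items': [29, 41], 'count': 2}
After line 2 (append 29 + 41 = 70): data = {'items': [29, 41, 70], 'count': 2}
After line 3 (count = len(items) = 3): data = {'items': [29, 41, 70], 'count': 3}

{'items': [29, 41, 70], 'count': 3}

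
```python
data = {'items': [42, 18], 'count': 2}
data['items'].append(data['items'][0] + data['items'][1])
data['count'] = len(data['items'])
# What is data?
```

After line 1: data = {'items': [42, 18], 'count': 2}
After line 2 (append 42 + 18 = 60): data = {'items': [42, 18, 60], 'count': 2}
After line 3 (count = len(items) = 3): data = {'items': [42, 18, 60], 'count': 3}

{'items': [42, 18, 60], 'count': 3}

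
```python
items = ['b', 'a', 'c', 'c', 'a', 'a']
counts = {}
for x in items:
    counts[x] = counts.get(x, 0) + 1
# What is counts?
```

Initial: counts = {}, items = ['b', 'a', 'c', 'c', 'a', 'a']
See 'b': counts = {'b': 1}
See 'a': counts = {'b': 1, 'a': 1}
See 'c': counts = {'b': 1, 'a': 1, 'c': 1}
See 'c': counts = {'b': 1, 'a': 1, 'c': 2}
See 'a': counts = {'b': 1, 'a': 2, 'c': 2}
See 'a': counts = {'b': 1, 'a': 3, 'c': 2}

{'b': 1, 'a': 3, 'c': 2}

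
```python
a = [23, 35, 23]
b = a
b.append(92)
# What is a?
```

After line 1: a = [23, 35, 23]
After line 2 (b = a is an alias, same object): a = [23, 35, 23], b = [23, 35, 23]
After line 3 (b.append mutates the shared list): a = [23, 35, 23, 92], b = [23, 35, 23, 92]

[23, 35, 23, 92]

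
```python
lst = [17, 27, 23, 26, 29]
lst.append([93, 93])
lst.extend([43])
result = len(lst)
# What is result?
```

After line 1: lst = [17, 27, 23, 26, 29]
After line 2 (append adds [93, 93] as single element): lst = [17, 27, 23, 26, 29, [93, 93]]
After line 3 (extend unpacks [43], adds 43): lst = [17, 27, 23, 26, 29, [93, 93], 43]
After line 4: result = len(lst) = 7

7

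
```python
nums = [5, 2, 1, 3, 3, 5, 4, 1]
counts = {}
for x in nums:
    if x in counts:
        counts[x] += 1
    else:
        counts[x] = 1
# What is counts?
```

Initial: counts = {}, nums = [5, 2, 1, 3, 3, 5, 4, 1]
See 5: counts = {5: 1}
See 2: counts = {5: 1, 2: 1}
See 1: counts = {5: 1, 2: 1, 1: 1}
See 3: counts = {5: 1, 2: 1, 1: 1, 3: 1}
See 3: counts = {5: 1, 2: 1, 1: 1, 3: 2}
See 5: counts = {5: 2, 2: 1, 1: 1, 3: 2}
See 4: counts = {5: 2, 2: 1, 1: 1, 3: 2, 4: 1}
See 1: counts = {5: 2, 2: 1, 1: 2, 3: 2, 4: 1}

{5: 2, 2: 1, 1: 2, 3: 2, 4: 1}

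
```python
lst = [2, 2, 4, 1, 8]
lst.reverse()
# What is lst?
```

[8, 1, 4, 2, 2]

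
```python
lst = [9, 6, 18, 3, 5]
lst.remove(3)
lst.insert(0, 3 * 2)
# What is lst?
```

After line 1: lst = [9, 6, 18, 3, 5]
After line 2 (remove first 3): lst = [9, 6, 18, 5]
After line 3 (insert 6 at index 0): lst = [6, 9, 6, 18, 5]

[6, 9, 6, 18, 5]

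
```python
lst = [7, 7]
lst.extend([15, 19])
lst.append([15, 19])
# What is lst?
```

After line 1: lst = [7, 7]
After line 2 (extend unpacks [15, 19]): lst = [7, 7, 15, 19]
After line 3 (append adds [15, 19] as single element): lst = [7, 7, 15, 19, [15, 19]]

[7, 7, 15, 19, [15, 19]]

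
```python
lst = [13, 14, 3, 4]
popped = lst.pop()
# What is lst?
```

[13, 14, 3]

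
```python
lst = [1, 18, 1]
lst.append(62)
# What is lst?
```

[1, 18, 1, 62]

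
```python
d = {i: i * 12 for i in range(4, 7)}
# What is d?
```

{4: 48, 5: 60, 6: 72}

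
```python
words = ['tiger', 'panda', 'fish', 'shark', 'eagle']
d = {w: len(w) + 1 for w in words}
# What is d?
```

{'tiger': 6, 'panda': 6, 'fish': 5, 'shark': 6, 'eagle': 6}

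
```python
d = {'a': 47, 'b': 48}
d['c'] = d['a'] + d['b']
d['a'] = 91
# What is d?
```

After line 1: d = {'a': 47, 'b': 48}
After line 2 (d['c'] = 47 + 48): d = {'a': 47, 'b': 48, 'c': 95}
After line 3: d = {'a': 91, 'b': 48, 'c': 95}

{'a': 91, 'b': 48, 'c': 95}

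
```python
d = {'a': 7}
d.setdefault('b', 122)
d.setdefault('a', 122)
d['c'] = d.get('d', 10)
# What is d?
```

After line 1: d = {'a': 7}
After line 2 (setdefault adds 'b'=122): d = {'a': 7, 'b': 122}
After line 3 (setdefault 'a' no-op, already exists): d = {'a': 7, 'b': 122}
After line 4 (get('d', 10) returns default since 'd' not in d): d = {'a': 7, 'b': 122, 'c': 10}

{'a': 7, 'b': 122, 'c': 10}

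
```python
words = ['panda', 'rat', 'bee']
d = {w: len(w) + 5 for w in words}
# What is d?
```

{'panda': 10, 'rat': 8, 'bee': 8}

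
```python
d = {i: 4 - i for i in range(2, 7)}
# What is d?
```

{2: 2, 3: 1, 4: 0, 5: -1, 6: -2}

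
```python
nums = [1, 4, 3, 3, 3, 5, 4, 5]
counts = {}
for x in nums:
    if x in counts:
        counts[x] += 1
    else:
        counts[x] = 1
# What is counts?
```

Initial: counts = {}, nums = [1, 4, 3, 3, 3, 5, 4, 5]
See 1: counts = {1: 1}
See 4: counts = {1: 1, 4: 1}
See 3: counts = {1: 1, 4: 1, 3: 1}
See 3: counts = {1: 1, 4: 1, 3: 2}
See 3: counts = {1: 1, 4: 1, 3: 3}
See 5: counts = {1: 1, 4: 1, 3: 3, 5: 1}
See 4: counts = {1: 1, 4: 2, 3: 3, 5: 1}
See 5: counts = {1: 1, 4: 2, 3: 3, 5: 2}

{1: 1, 4: 2, 3: 3, 5: 2}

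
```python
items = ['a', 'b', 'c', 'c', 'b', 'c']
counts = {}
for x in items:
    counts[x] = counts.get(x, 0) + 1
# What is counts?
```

Initial: counts = {}, items = ['a', 'b', 'c', 'c', 'b', 'c']
See 'a': counts = {'a': 1}
See 'b': counts = {'a': 1, 'b': 1}
See 'c': counts = {'a': 1, 'b': 1, 'c': 1}
See 'c': counts = {'a': 1, 'b': 1, 'c': 2}
See 'b': counts = {'a': 1, 'b': 2, 'c': 2}
See 'c': counts = {'a': 1, 'b': 2, 'c': 3}

{'a': 1, 'b': 2, 'c': 3}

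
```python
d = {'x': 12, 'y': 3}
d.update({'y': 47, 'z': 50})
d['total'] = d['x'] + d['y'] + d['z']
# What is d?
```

After line 1: d = {'x': 12, 'y': 3}
After line 2 (y overwritten, z added): d = {'x': 12, 'y': 47, 'z': 50}
After line 3 (total = 12 + 47 + 50 = 109): d = {'x': 12, 'y': 47, 'z': 50, 'total': 109}

{'x': 12, 'y': 47, 'z': 50, 'total': 109}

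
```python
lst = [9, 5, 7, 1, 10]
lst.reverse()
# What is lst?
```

[10, 1, 7, 5, 9]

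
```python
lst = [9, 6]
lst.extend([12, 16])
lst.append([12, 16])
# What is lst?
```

After line 1: lst = [9, 6]
After line 2 (extend unpacks [12, 16]): lst = [9, 6, 12, 16]
After line 3 (append adds [12, 16] as single element): lst = [9, 6, 12, 16, [12, 16]]

[9, 6, 12, 16, [12, 16]]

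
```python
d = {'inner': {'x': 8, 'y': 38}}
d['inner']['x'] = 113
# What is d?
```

After line 1: d = {'inner': {'x': 8, 'y': 38}}
After line 2 (inner x overwritten): d = {'inner': {'x': 113, 'y': 38}}

{'inner': {'x': 113, 'y': 38}}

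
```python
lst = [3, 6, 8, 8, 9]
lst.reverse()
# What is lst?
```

[9, 8, 8, 6, 3]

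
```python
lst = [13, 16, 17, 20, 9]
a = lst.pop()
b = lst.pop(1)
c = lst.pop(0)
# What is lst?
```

After line 1: lst = [13, 16, 17, 20, 9]
After line 2 (pop() -> a = 9): lst = [13, 16, 17, 20]
After line 3 (pop(1) -> b = 16): lst = [13, 17, 20]
After line 4 (pop(0) -> c = 13): lst = [17, 20]

[17, 20]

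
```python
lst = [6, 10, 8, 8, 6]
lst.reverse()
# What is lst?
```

[6, 8, 8, 10, 6]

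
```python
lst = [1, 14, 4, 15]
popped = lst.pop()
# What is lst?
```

[1, 14, 4]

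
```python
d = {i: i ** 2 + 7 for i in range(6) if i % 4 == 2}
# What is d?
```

{2: 11}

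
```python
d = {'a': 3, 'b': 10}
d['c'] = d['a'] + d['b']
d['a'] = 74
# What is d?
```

After line 1: d = {'a': 3, 'b': 10}
After line 2 (d['c'] = 3 + 10): d = {'a': 3, 'b': 10, 'c': 13}
After line 3: d = {'a': 74, 'b': 10, 'c': 13}

{'a': 74, 'b': 10, 'c': 13}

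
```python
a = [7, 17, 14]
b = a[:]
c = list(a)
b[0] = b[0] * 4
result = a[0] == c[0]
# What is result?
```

After line 1: a = [7, 17, 14]
After line 2 (b = a[:], copy): a = [7, 17, 14], b = [7, 17, 14]
After line 3 (c = list(a) is a copy, new object): c = [7, 17, 14]
After line 4 (b[0] = 7 * 4 = 28; only b mutates (copy)): a = [7, 17, 14], b = [28, 17, 14], c = [7, 17, 14]
After line 5 (a[0] = 7, c[0] = 7; result = True)

True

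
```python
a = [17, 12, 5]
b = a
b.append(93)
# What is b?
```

After line 1: a = [17, 12, 5]
After line 2 (b = a is an alias, same object): a = [17, 12, 5], b = [17, 12, 5]
After line 3 (b.append mutates the shared list): a = [17, 12, 5, 93], b = [17, 12, 5, 93]

[17, 12, 5, 93]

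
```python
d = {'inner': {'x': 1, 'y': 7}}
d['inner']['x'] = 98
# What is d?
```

After line 1: d = {'inner': {'x': 1, 'y': 7}}
After line 2 (inner x overwritten): d = {'inner': {'x': 98, 'y': 7}}

{'inner': {'x': 98, 'y': 7}}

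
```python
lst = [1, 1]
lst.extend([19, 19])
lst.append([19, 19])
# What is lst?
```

After line 1: lst = [1, 1]
After line 2 (extend unpacks [19, 19]): lst = [1, 1, 19, 19]
After line 3 (append adds [19, 19] as single element): lst = [1, 1, 19, 19, [19, 19]]

[1, 1, 19, 19, [19, 19]]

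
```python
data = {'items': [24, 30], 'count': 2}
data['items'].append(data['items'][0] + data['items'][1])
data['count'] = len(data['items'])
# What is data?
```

After line 1: data = {'items': [24, 30], 'count': 2}
After line 2 (append 24 + 30 = 54): data = {'items': [24, 30, 54], 'count': 2}
After line 3 (count = len(items) = 3): data = {'items': [24, 30, 54], 'count': 3}

{'items': [24, 30, 54], 'count': 3}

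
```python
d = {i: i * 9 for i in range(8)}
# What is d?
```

{0: 0, 1: 9, 2: 18, 3: 27, 4: 36, 5: 45, 6: 54, 7: 63}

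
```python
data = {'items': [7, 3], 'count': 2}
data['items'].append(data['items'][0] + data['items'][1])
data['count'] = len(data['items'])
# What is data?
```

After line 1: data = {'items': [7, 3], 'count': 2}
After line 2 (append 7 + 3 = 10): data = {'items': [7, 3, 10], 'count': 2}
After line 3 (count = len(items) = 3): data = {'items': [7, 3, 10], 'count': 3}

{'items': [7, 3, 10], 'count': 3}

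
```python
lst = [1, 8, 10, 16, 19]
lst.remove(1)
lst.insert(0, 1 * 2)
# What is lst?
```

After line 1: lst = [1, 8, 10, 16, 19]
After line 2 (remove first 1): lst = [8, 10, 16, 19]
After line 3 (insert 2 at index 0): lst = [2, 8, 10, 16, 19]

[2, 8, 10, 16, 19]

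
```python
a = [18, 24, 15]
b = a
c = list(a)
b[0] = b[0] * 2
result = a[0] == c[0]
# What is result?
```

After line 1: a = [18, 24, 15]
After line 2 (b = a, alias): a = [18, 24, 15], b = [18, 24, 15]
After line 3 (c = list(a) is a copy, new object): c = [18, 24, 15]
After line 4 (b[0] = 18 * 2 = 36; mutates shared a/b): a = b = [36, 24, 15], c = [18, 24, 15]
After line 5 (a[0] = 36, c[0] = 18; result = False)

False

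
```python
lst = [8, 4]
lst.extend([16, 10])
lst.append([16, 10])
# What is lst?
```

After line 1: lst = [8, 4]
After line 2 (extend unpacks [16, 10]): lst = [8, 4, 16, 10]
After line 3 (append adds [16, 10] as single element): lst = [8, 4, 16, 10, [16, 10]]

[8, 4, 16, 10, [16, 10]]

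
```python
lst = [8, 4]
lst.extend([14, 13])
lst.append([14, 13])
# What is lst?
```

After line 1: lst = [8, 4]
After line 2 (extend unpacks [14, 13]): lst = [8, 4, 14, 13]
After line 3 (append adds [14, 13] as single element): lst = [8, 4, 14, 13, [14, 13]]

[8, 4, 14, 13, [14, 13]]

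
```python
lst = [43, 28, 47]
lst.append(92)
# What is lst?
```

[43, 28, 47, 92]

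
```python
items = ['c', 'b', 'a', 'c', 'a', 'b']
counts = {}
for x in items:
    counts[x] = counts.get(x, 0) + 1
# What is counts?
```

Initial: counts = {}, items = ['c', 'b', 'a', 'c', 'a', 'b']
See 'c': counts = {'c': 1}
See 'b': counts = {'c': 1, 'b': 1}
See 'a': counts = {'c': 1, 'b': 1, 'a': 1}
See 'c': counts = {'c': 2, 'b': 1, 'a': 1}
See 'a': counts = {'c': 2, 'b': 1, 'a': 2}
See 'b': counts = {'c': 2, 'b': 2, 'a': 2}

{'c': 2, 'b': 2, 'a': 2}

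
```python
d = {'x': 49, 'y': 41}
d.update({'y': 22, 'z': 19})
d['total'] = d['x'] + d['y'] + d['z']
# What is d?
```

After line 1: d = {'x': 49, 'y': 41}
After line 2 (y overwritten, z added): d = {'x': 49, 'y': 22, 'z': 19}
After line 3 (total = 49 + 22 + 19 = 90): d = {'x': 49, 'y': 22, 'z': 19, 'total': 90}

{'x': 49, 'y': 22, 'z': 19, 'total': 90}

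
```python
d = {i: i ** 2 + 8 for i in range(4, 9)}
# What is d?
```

{4: 24, 5: 33, 6: 44, 7: 57, 8: 72}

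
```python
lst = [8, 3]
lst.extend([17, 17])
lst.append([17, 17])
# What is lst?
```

After line 1: lst = [8, 3]
After line 2 (extend unpacks [17, 17]): lst = [8, 3, 17, 17]
After line 3 (append adds [17, 17] as single element): lst = [8, 3, 17, 17, [17, 17]]

[8, 3, 17, 17, [17, 17]]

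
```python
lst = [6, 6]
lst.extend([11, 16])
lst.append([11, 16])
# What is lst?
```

After line 1: lst = [6, 6]
After line 2 (extend unpacks [11, 16]): lst = [6, 6, 11, 16]
After line 3 (append adds [11, 16] as single element): lst = [6, 6, 11, 16, [11, 16]]

[6, 6, 11, 16, [11, 16]]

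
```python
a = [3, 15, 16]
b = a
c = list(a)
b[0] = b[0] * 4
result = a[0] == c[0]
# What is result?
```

After line 1: a = [3, 15, 16]
After line 2 (b = a, alias): a = [3, 15, 16], b = [3, 15, 16]
After line 3 (c = list(a) is a copy, new object): c = [3, 15, 16]
After line 4 (b[0] = 3 * 4 = 12; mutates shared a/b): a = b = [12, 15, 16], c = [3, 15, 16]
After line 5 (a[0] = 12, c[0] = 3; result = False)

False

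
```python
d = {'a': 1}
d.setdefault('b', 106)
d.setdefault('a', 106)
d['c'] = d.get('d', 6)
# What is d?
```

After line 1: d = {'a': 1}
After line 2 (setdefault adds 'b'=106): d = {'a': 1, 'b': 106}
After line 3 (setdefault 'a' no-op, already exists): d = {'a': 1, 'b': 106}
After line 4 (get('d', 6) returns default since 'd' not in d): d = {'a': 1, 'b': 106, 'c': 6}

{'a': 1, 'b': 106, 'c': 6}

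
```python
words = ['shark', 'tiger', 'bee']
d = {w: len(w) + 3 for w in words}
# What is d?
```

{'shark': 8, 'tiger': 8, 'bee': 6}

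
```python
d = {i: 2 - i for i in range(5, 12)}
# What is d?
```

{5: -3, 6: -4, 7: -5, 8: -6, 9: -7, 10: -8, 11: -9}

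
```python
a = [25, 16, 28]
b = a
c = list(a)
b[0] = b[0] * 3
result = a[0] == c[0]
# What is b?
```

After line 1: a = [25, 16, 28]
After line 2 (b = a, alias): a = [25, 16, 28], b = [25, 16, 28]
After line 3 (c = list(a) is a copy, new object): c = [25, 16, 28]
After line 4 (b[0] = 25 * 3 = 75; mutates shared a/b): a = b = [75, 16, 28], c = [25, 16, 28]
After line 5 (a[0] = 75, c[0] = 25; result = False)

[75, 16, 28]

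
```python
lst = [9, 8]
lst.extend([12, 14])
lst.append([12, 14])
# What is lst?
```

After line 1: lst = [9, 8]
After line 2 (extend unpacks [12, 14]): lst = [9, 8, 12, 14]
After line 3 (append adds [12, 14] as single element): lst = [9, 8, 12, 14, [12, 14]]

[9, 8, 12, 14, [12, 14]]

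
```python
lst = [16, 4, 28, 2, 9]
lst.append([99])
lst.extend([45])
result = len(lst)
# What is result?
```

After line 1: lst = [16, 4, 28, 2, 9]
After line 2 (append adds [99] as single element): lst = [16, 4, 28, 2, 9, [99]]
After line 3 (extend unpacks [45], adds 45): lst = [16, 4, 28, 2, 9, [99], 45]
After line 4: result = len(lst) = 7

7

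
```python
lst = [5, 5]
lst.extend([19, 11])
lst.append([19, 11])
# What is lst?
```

After line 1: lst = [5, 5]
After line 2 (extend unpacks [19, 11]): lst = [5, 5, 19, 11]
After line 3 (append adds [19, 11] as single element): lst = [5, 5, 19, 11, [19, 11]]

[5, 5, 19, 11, [19, 11]]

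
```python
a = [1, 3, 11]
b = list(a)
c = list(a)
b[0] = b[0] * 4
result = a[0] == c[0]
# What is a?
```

After line 1: a = [1, 3, 11]
After line 2 (b = list(a), copy): a = [1, 3, 11], b = [1, 3, 11]
After line 3 (c = list(a) is a copy, new object): c = [1, 3, 11]
After line 4 (b[0] = 1 * 4 = 4; only b mutates (copy)): a = [1, 3, 11], b = [4, 3, 11], c = [1, 3, 11]
After line 5 (a[0] = 1, c[0] = 1; result = True)

[1, 3, 11]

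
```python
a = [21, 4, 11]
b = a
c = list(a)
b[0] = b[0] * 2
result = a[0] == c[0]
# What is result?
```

After line 1: a = [21, 4, 11]
After line 2 (b = a, alias): a = [21, 4, 11], b = [21, 4, 11]
After line 3 (c = list(a) is a copy, new object): c = [21, 4, 11]
After line 4 (b[0] = 21 * 2 = 42; mutates shared a/b): a = b = [42, 4, 11], c = [21, 4, 11]
After line 5 (a[0] = 42, c[0] = 21; result = False)

False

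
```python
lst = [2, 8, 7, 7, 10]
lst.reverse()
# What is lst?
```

[10, 7, 7, 8, 2]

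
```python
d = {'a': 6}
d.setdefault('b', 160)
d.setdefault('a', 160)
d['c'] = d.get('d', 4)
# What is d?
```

After line 1: d = {'a': 6}
After line 2 (setdefault adds 'b'=160): d = {'a': 6, 'b': 160}
After line 3 (setdefault 'a' no-op, already exists): d = {'a': 6, 'b': 160}
After line 4 (get('d', 4) returns default since 'd' not in d): d = {'a': 6, 'b': 160, 'c': 4}

{'a': 6, 'b': 160, 'c': 4}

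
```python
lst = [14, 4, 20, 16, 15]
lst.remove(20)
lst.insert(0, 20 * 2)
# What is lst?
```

After line 1: lst = [14, 4, 20, 16, 15]
After line 2 (remove first 20): lst = [14, 4, 16, 15]
After line 3 (insert 40 at index 0): lst = [40, 14, 4, 16, 15]

[40, 14, 4, 16, 15]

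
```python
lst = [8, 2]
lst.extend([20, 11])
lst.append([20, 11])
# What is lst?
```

After line 1: lst = [8, 2]
After line 2 (extend unpacks [20, 11]): lst = [8, 2, 20, 11]
After line 3 (append adds [20, 11] as single element): lst = [8, 2, 20, 11, [20, 11]]

[8, 2, 20, 11, [20, 11]]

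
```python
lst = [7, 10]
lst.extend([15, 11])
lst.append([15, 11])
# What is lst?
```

After line 1: lst = [7, 10]
After line 2 (extend unpacks [15, 11]): lst = [7, 10, 15, 11]
After line 3 (append adds [15, 11] as single element): lst = [7, 10, 15, 11, [15, 11]]

[7, 10, 15, 11, [15, 11]]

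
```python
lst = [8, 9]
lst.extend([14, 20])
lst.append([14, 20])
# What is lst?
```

After line 1: lst = [8, 9]
After line 2 (extend unpacks [14, 20]): lst = [8, 9, 14, 20]
After line 3 (append adds [14, 20] as single element): lst = [8, 9, 14, 20, [14, 20]]

[8, 9, 14, 20, [14, 20]]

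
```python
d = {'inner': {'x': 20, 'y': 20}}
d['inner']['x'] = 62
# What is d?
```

After line 1: d = {'inner': {'x': 20, 'y': 20}}
After line 2 (inner x overwritten): d = {'inner': {'x': 62, 'y': 20}}

{'inner': {'x': 62, 'y': 20}}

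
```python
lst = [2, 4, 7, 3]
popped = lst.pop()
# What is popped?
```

3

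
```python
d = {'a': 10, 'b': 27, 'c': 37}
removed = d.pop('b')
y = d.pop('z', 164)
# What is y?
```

After line 1: d = {'a': 10, 'b': 27, 'c': 37}
After line 2 (pop 'b' returns 27): d = {'a': 10, 'c': 37}, removed = 27
After line 3 (pop 'z' missing, returns default 164): d = {'a': 10, 'c': 37}, y = 164

164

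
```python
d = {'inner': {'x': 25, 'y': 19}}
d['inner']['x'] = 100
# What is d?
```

After line 1: d = {'inner': {'x': 25, 'y': 19}}
After line 2 (inner x overwritten): d = {'inner': {'x': 100, 'y': 19}}

{'inner': {'x': 100, 'y': 19}}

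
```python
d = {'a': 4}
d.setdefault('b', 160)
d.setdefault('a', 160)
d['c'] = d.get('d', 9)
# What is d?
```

After line 1: d = {'a': 4}
After line 2 (setdefault adds 'b'=160): d = {'a': 4, 'b': 160}
After line 3 (setdefault 'a' no-op, already exists): d = {'a': 4, 'b': 160}
After line 4 (get('d', 9) returns default since 'd' not in d): d = {'a': 4, 'b': 160, 'c': 9}

{'a': 4, 'b': 160, 'c': 9}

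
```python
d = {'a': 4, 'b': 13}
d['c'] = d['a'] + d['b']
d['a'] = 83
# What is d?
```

After line 1: d = {'a': 4, 'b': 13}
After line 2 (d['c'] = 4 + 13): d = {'a': 4, 'b': 13, 'c': 17}
After line 3: d = {'a': 83, 'b': 13, 'c': 17}

{'a': 83, 'b': 13, 'c': 17}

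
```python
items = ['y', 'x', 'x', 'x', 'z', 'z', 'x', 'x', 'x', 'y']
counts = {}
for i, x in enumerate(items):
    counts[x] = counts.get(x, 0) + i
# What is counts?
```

Initial: counts = {}, items = ['y', 'x', 'x', 'x', 'z', 'z', 'x', 'x', 'x', 'y']
i=0, x='y': counts = {'y': 0}
i=1, x='x': counts = {'y': 0, 'x': 1}
i=2, x='x': counts = {'y': 0, 'x': 3}
i=3, x='x': counts = {'y': 0, 'x': 6}
i=4, x='z': counts = {'y': 0, 'x': 6, 'z': 4}
i=5, x='z': counts = {'y': 0, 'x': 6, 'z': 9}
i=6, x='x': counts = {'y': 0, 'x': 12, 'z': 9}
i=7, x='x': counts = {'y': 0, 'x': 19, 'z': 9}
i=8, x='x': counts = {'y': 0, 'x': 27, 'z': 9}
i=9, x='y': counts = {'y': 9, 'x': 27, 'z': 9}

{'y': 9, 'x': 27, 'z': 9}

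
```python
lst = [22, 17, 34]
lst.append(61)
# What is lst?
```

[22, 17, 34, 61]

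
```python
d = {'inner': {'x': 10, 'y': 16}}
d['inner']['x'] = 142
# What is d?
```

After line 1: d = {'inner': {'x': 10, 'y': 16}}
After line 2 (inner x overwritten): d = {'inner': {'x': 142, 'y': 16}}

{'inner': {'x': 142, 'y': 16}}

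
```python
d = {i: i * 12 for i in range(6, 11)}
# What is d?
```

{6: 72, 7: 84, 8: 96, 9: 108, 10: 120}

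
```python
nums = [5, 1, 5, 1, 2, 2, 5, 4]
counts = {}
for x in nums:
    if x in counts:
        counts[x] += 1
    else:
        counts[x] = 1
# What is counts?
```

Initial: counts = {}, nums = [5, 1, 5, 1, 2, 2, 5, 4]
See 5: counts = {5: 1}
See 1: counts = {5: 1, 1: 1}
See 5: counts = {5: 2, 1: 1}
See 1: counts = {5: 2, 1: 2}
See 2: counts = {5: 2, 1: 2, 2: 1}
See 2: counts = {5: 2, 1: 2, 2: 2}
See 5: counts = {5: 3, 1: 2, 2: 2}
See 4: counts = {5: 3, 1: 2, 2: 2, 4: 1}

{5: 3, 1: 2, 2: 2, 4: 1}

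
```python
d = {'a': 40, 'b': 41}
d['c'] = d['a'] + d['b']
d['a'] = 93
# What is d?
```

After line 1: d = {'a': 40, 'b': 41}
After line 2 (d['c'] = 40 + 41): d = {'a': 40, 'b': 41, 'c': 81}
After line 3: d = {'a': 93, 'b': 41, 'c': 81}

{'a': 93, 'b': 41, 'c': 81}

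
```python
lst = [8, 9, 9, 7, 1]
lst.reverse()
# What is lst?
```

[1, 7, 9, 9, 8]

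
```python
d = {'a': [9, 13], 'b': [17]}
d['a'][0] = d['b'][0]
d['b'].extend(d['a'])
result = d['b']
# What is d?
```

After line 1: d = {'a': [9, 13], 'b': [17]}
After line 2 (a[0] = b[0] = 17): d = {'a': [17, 13], 'b': [17]}
After line 3 (b.extend(a) appends [17, 13]): d = {'a': [17, 13], 'b': [17, 17, 13]}
After line 4: result = d['b'] = [17, 17, 13]

{'a': [17, 13], 'b': [17, 17, 13]}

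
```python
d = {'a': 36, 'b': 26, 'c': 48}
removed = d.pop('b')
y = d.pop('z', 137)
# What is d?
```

After line 1: d = {'a': 36, 'b': 26, 'c': 48}
After line 2 (pop 'b' returns 26): d = {'a': 36, 'c': 48}, removed = 26
After line 3 (pop 'z' missing, returns default 137): d = {'a': 36, 'c': 48}, y = 137

{'a': 36, 'c': 48}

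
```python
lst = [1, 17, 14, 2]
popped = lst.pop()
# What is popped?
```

2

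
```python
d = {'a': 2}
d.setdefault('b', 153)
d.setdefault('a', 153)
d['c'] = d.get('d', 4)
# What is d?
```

After line 1: d = {'a': 2}
After line 2 (setdefault adds 'b'=153): d = {'a': 2, 'b': 153}
After line 3 (setdefault 'a' no-op, already exists): d = {'a': 2, 'b': 153}
After line 4 (get('d', 4) returns default since 'd' not in d): d = {'a': 2, 'b': 153, 'c': 4}

{'a': 2, 'b': 153, 'c': 4}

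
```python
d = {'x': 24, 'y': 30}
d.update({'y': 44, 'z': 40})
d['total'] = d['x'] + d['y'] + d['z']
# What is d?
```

After line 1: d = {'x': 24, 'y': 30}
After line 2 (y overwritten, z added): d = {'x': 24, 'y': 44, 'z': 40}
After line 3 (total = 24 + 44 + 40 = 108): d = {'x': 24, 'y': 44, 'z': 40, 'total': 108}

{'x': 24, 'y': 44, 'z': 40, 'total': 108}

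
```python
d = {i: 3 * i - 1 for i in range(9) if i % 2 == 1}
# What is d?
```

{1: 2, 3: 8, 5: 14, 7: 20}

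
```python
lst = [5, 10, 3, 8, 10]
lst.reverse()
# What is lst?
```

[10, 8, 3, 10, 5]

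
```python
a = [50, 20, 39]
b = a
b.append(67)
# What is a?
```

After line 1: a = [50, 20, 39]
After line 2 (b = a is an alias, same object): a = [50, 20, 39], b = [50, 20, 39]
After line 3 (b.append mutates the shared list): a = [50, 20, 39, 67], b = [50, 20, 39, 67]

[50, 20, 39, 67]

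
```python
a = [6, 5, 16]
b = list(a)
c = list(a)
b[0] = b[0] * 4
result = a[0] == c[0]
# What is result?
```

After line 1: a = [6, 5, 16]
After line 2 (b = list(a), copy): a = [6, 5, 16], b = [6, 5, 16]
After line 3 (c = list(a) is a copy, new object): c = [6, 5, 16]
After line 4 (b[0] = 6 * 4 = 24; only b mutates (copy)): a = [6, 5, 16], b = [24, 5, 16], c = [6, 5, 16]
After line 5 (a[0] = 6, c[0] = 6; result = True)

True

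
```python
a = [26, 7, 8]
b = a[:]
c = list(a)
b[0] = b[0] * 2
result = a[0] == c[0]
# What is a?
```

After line 1: a = [26, 7, 8]
After line 2 (b = a[:], copy): a = [26, 7, 8], b = [26, 7, 8]
After line 3 (c = list(a) is a copy, new object): c = [26, 7, 8]
After line 4 (b[0] = 26 * 2 = 52; only b mutates (copy)): a = [26, 7, 8], b = [52, 7, 8], c = [26, 7, 8]
After line 5 (a[0] = 26, c[0] = 26; result = True)

[26, 7, 8]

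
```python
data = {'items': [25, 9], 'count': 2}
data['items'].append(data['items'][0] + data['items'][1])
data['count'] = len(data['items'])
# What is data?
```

After line 1: data = {'items': [25, 9], 'count': 2}
After line 2 (append 25 + 9 = 34): data = {'items': [25, 9, 34], 'count': 2}
After line 3 (count = len(items) = 3): data = {'items': [25, 9, 34], 'count': 3}

{'items': [25, 9, 34], 'count': 3}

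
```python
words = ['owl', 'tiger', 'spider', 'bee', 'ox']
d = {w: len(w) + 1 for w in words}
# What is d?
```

{'owl': 4, 'tiger': 6, 'spider': 7, 'bee': 4, 'ox': 3}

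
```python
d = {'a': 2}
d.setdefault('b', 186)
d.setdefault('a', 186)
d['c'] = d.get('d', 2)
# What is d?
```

After line 1: d = {'a': 2}
After line 2 (setdefault adds 'b'=186): d = {'a': 2, 'b': 186}
After line 3 (setdefault 'a' no-op, already exists): d = {'a': 2, 'b': 186}
After line 4 (get('d', 2) returns default since 'd' not in d): d = {'a': 2, 'b': 186, 'c': 2}

{'a': 2, 'b': 186, 'c': 2}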